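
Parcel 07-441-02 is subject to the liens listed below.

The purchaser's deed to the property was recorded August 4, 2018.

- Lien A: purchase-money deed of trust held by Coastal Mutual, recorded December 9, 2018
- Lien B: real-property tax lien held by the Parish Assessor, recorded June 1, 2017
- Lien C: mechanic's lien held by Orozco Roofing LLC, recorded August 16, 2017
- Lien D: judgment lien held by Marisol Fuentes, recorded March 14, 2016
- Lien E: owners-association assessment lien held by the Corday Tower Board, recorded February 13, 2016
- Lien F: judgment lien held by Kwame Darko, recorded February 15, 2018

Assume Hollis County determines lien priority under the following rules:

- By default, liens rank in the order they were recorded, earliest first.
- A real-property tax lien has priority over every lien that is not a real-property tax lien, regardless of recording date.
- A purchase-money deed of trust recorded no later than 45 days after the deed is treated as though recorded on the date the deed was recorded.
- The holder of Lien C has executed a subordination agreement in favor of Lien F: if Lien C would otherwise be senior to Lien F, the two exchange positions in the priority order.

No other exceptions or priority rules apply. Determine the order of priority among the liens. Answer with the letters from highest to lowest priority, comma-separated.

Effective dates: A missed the 45-day window (127 days after the deed), so its recording date stands.
B, as a real-property tax lien, has superpriority and ranks first.
Remaining liens by effective date: E (February 13, 2016), D (March 14, 2016), C (August 16, 2017), F (February 15, 2018), A (December 9, 2018).
The subordination applies — C was senior to F — so C and F swap.

B, E, D, F, C, A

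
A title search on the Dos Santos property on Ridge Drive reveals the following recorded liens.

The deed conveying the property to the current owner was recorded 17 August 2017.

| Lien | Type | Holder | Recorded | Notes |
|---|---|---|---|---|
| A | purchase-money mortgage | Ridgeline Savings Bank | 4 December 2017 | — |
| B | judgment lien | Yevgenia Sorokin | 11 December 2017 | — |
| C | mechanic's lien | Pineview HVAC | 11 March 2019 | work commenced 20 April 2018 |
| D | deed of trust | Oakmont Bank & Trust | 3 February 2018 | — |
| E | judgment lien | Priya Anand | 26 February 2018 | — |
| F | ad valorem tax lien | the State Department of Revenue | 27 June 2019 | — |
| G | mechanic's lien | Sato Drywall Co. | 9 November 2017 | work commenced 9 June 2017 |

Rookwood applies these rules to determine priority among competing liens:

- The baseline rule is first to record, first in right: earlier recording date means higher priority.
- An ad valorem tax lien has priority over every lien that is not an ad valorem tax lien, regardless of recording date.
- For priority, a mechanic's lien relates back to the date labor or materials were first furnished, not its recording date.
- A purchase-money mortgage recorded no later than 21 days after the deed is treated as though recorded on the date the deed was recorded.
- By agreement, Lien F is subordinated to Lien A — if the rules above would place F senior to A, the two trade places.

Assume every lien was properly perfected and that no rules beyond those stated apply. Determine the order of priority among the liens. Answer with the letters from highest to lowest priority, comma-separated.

A, G, F, B, D, E, C

Adjusting effective dates: A missed the 21-day window (109 days after the deed), so its recording date stands; C is treated as recorded 20 April 2018, the work-commencement date; G is treated as recorded 9 June 2017, the work-commencement date.
F is an ad valorem tax lien, so it outranks all other liens regardless of date.
Among the remaining liens, by effective date: G (9 June 2017), A (4 December 2017), B (11 December 2017), D (3 February 2018), E (26 February 2018), C (20 April 2018).
F would otherwise be senior to A, so under the subordination agreement F and A exchange positions.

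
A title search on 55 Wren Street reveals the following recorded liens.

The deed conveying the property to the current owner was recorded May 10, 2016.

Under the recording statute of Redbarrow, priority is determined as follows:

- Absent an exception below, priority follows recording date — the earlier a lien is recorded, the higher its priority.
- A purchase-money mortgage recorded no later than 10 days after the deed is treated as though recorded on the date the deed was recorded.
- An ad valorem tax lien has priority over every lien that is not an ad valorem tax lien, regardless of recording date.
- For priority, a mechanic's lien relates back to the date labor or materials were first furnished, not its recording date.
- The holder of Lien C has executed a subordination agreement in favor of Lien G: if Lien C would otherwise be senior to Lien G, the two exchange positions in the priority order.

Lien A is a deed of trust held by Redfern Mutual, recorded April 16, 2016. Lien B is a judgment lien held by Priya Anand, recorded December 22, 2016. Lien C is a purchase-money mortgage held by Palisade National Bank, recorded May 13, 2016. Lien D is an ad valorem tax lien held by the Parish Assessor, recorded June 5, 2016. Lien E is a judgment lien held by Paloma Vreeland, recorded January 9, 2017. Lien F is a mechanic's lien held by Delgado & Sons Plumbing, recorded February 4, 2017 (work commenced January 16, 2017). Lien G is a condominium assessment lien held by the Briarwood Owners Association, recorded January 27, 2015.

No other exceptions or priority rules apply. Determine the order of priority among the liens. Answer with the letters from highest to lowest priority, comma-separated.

D, G, A, C, B, E, F

Adjusting effective dates: C relates back to the deed date May 10, 2016; F's effective date is January 16, 2017, when work began.
D is an ad valorem tax lien, so it outranks all other liens regardless of date.
Remaining liens by effective date: G (January 27, 2015), A (April 16, 2016), C (May 10, 2016), B (December 22, 2016), E (January 9, 2017), F (January 16, 2017).
Since C is not senior to G, the subordination leaves the order unchanged.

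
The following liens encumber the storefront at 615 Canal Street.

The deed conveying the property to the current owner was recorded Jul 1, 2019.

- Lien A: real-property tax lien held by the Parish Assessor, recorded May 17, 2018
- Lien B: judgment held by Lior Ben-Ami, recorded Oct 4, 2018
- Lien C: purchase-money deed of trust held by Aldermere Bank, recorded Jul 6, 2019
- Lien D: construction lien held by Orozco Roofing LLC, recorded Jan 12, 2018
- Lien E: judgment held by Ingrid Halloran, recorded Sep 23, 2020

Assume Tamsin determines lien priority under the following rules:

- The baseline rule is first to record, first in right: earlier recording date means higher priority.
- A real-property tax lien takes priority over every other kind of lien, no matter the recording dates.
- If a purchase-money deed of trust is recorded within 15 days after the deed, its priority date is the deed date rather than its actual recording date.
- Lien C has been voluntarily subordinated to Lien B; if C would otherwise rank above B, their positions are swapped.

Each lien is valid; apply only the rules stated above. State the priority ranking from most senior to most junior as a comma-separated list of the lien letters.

Adjusting effective dates: C was recorded within the 15-day window, so its effective date is the deed date Jul 1, 2019.
As a real-property tax lien, A is senior to every other lien.
Ordering the rest by effective date: D (Jan 12, 2018), B (Oct 4, 2018), C (Jul 1, 2019), E (Sep 23, 2020).
Since C is not senior to B, the subordination leaves the order unchanged.

A, D, B, C, E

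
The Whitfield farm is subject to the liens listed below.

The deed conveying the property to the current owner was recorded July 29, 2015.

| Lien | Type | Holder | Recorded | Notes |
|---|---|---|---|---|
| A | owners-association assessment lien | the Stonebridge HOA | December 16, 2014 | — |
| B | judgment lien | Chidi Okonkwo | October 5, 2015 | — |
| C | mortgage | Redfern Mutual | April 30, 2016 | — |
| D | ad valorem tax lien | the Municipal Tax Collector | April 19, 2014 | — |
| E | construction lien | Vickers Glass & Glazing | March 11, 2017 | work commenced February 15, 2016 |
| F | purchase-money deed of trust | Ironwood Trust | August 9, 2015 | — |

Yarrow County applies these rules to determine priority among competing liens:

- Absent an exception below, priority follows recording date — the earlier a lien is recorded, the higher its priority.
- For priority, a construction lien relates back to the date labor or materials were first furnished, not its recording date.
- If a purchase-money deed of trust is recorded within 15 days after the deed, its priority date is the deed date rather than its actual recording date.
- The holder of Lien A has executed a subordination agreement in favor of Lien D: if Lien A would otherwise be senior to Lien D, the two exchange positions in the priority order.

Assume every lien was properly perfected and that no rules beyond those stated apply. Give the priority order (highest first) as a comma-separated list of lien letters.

D, A, F, B, E, C

Effective dates: E is treated as recorded February 15, 2016, the work-commencement date; F's effective date is the deed date, July 29, 2015.
Sorted by effective date: D (April 19, 2014), A (December 16, 2014), F (July 29, 2015), B (October 5, 2015), E (February 15, 2016), C (April 30, 2016).
A is already junior to D, so the subordination agreement changes nothing.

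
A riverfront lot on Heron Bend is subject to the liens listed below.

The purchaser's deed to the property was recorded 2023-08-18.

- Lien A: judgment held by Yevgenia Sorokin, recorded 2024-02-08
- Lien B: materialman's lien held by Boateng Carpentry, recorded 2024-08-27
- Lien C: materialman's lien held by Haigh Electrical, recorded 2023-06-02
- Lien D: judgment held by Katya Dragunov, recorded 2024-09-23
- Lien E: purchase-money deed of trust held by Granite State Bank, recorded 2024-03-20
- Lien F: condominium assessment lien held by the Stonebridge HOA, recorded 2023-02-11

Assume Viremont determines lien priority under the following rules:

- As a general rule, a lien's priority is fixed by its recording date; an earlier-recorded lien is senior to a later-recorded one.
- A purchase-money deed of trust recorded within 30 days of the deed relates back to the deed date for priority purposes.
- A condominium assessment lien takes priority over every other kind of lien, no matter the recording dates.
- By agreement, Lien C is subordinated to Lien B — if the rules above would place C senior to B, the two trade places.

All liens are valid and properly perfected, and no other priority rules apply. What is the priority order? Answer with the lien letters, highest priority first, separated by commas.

Effective dates after the stated exceptions: E missed the 30-day window (215 days after the deed), so its recording date stands.
F is a condominium assessment lien, so it outranks all other liens regardless of date.
Among the remaining liens, by effective date: C (2023-06-02), A (2024-02-08), E (2024-03-20), B (2024-08-27), D (2024-09-23).
Because C would otherwise rank above B, the subordination swaps them.

F, B, A, E, C, D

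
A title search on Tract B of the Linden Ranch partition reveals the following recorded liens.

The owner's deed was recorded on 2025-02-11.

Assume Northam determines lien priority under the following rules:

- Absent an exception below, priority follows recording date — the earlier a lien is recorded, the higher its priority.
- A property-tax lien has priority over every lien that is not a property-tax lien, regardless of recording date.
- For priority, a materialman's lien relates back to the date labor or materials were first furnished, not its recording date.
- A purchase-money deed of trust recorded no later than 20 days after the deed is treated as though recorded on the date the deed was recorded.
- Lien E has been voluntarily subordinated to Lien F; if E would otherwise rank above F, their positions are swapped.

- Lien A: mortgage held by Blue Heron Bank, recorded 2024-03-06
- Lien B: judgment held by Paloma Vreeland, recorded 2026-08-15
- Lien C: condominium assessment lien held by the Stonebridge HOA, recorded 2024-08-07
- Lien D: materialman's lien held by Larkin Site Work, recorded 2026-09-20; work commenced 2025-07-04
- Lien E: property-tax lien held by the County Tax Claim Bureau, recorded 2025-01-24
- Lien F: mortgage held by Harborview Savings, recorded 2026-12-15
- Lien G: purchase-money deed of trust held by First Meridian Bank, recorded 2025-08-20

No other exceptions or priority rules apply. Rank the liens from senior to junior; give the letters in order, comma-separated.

First, effective dates: D's effective date is 2025-07-04, when work began; G was recorded 190 days after the deed, outside the 20-day window, so it keeps its recording date.
E is a property-tax lien, so it outranks all other liens regardless of date.
The other liens, earliest effective date first: A (2024-03-06), C (2024-08-07), D (2025-07-04), G (2025-08-20), B (2026-08-15), F (2026-12-15).
Because E would otherwise rank above F, the subordination swaps them.

F, A, C, D, G, B, E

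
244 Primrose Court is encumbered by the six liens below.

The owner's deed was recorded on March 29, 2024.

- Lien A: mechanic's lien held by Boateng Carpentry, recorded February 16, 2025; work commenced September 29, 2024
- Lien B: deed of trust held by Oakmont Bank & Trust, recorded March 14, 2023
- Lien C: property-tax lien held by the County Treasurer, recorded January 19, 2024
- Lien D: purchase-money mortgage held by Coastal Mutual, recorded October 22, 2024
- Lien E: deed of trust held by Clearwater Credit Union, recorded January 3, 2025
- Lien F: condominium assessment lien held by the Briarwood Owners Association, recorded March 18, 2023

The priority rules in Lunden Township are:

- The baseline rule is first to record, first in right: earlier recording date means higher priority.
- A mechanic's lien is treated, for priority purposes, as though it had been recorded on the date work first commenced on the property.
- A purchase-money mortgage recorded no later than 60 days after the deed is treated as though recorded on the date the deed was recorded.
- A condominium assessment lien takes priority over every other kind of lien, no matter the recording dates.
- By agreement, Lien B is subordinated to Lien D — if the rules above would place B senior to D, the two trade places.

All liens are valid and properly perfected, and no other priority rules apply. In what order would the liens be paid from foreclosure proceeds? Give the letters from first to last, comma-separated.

F, D, C, A, B, E

First, effective dates: A is treated as recorded September 29, 2024, the work-commencement date; D was recorded 207 days after the deed — beyond 60 days — so no relation-back applies.
F is a condominium assessment lien and takes priority over every other lien.
Among the remaining liens, by effective date: B (March 14, 2023), C (January 19, 2024), A (September 29, 2024), D (October 22, 2024), E (January 3, 2025).
The subordination applies — B was senior to D — so B and D swap.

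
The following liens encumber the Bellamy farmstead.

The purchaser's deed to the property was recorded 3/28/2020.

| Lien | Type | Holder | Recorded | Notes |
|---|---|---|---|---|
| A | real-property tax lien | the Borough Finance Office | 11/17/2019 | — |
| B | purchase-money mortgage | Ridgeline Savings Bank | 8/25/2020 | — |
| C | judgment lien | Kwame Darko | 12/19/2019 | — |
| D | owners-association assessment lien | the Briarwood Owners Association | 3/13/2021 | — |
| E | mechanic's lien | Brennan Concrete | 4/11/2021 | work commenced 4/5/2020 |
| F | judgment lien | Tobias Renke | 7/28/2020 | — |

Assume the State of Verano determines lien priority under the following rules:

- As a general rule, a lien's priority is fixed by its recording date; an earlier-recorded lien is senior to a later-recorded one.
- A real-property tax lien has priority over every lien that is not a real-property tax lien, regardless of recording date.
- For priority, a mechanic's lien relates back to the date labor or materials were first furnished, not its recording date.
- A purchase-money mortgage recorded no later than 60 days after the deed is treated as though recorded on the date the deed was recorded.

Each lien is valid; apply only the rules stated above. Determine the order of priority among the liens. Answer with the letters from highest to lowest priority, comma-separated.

Adjusting effective dates: B was recorded 150 days after the deed — beyond 60 days — so no relation-back applies; E is treated as recorded 4/5/2020, the work-commencement date.
A is a real-property tax lien and takes priority over every other lien.
Ordering the rest by effective date: C (12/19/2019), E (4/5/2020), F (7/28/2020), B (8/25/2020), D (3/13/2021).

A, C, E, F, B, D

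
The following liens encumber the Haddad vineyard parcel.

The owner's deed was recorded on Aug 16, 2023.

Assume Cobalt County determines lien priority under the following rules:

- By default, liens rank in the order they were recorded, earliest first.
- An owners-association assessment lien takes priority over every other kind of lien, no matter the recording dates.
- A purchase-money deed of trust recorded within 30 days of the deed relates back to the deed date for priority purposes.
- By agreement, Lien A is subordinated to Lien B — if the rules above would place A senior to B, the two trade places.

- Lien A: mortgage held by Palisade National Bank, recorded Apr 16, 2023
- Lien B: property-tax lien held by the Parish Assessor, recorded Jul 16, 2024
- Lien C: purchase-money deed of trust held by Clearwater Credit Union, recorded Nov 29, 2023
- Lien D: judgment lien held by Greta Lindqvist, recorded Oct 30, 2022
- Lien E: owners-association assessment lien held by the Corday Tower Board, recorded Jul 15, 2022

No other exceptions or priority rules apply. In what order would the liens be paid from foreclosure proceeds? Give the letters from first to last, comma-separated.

E, D, B, C, A

Effective dates after the stated exceptions: C was recorded 105 days after the deed — beyond 30 days — so no relation-back applies.
E is an owners-association assessment lien and takes priority over every other lien.
Ordering the rest by effective date: D (Oct 30, 2022), A (Apr 16, 2023), C (Nov 29, 2023), B (Jul 16, 2024).
Because A would otherwise rank above B, the subordination swaps them.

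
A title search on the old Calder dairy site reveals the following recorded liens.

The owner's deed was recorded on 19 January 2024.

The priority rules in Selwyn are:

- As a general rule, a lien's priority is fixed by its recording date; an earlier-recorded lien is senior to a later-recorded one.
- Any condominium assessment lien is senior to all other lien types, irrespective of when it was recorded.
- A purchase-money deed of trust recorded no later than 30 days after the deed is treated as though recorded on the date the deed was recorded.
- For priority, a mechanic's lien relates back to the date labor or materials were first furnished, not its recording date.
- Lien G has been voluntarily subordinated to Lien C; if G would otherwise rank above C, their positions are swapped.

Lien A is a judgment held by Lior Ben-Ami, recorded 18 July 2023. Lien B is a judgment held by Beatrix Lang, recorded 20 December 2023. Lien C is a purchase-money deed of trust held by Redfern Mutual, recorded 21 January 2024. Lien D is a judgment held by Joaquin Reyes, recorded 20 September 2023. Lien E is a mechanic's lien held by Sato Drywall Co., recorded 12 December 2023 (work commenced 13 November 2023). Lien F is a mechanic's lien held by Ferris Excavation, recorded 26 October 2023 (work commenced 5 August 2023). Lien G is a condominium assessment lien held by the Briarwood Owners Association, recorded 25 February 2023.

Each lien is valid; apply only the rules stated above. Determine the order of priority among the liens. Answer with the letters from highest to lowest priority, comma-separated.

C, A, F, D, E, B, G

First, effective dates: C relates back to the deed date 19 January 2024; E is treated as recorded 13 November 2023, the work-commencement date; F's effective date is 5 August 2023, when work began.
G is a condominium assessment lien, so it outranks all other liens regardless of date.
Among the remaining liens, by effective date: A (18 July 2023), F (5 August 2023), D (20 September 2023), E (13 November 2023), B (20 December 2023), C (19 January 2024).
G is senior to C before the subordination, so the two trade places.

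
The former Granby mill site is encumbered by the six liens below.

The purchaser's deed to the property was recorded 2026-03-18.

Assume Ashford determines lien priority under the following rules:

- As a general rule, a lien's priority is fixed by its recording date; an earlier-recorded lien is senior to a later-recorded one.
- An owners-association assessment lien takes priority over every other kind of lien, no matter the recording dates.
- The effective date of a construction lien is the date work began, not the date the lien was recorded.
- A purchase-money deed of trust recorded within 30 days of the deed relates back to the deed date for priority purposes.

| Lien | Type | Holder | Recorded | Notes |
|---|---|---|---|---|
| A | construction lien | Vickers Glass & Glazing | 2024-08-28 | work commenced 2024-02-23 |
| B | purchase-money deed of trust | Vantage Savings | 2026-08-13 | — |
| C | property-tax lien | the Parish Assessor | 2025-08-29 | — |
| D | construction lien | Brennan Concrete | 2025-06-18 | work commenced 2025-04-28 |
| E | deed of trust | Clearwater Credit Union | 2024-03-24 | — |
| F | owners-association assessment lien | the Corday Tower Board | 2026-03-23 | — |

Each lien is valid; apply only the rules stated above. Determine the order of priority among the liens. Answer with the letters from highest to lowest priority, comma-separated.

First, effective dates: A is treated as recorded 2024-02-23, the work-commencement date; B was recorded 148 days after the deed, outside the 30-day window, so it keeps its recording date; D's effective date is 2025-04-28, when work began.
As an owners-association assessment lien, F is senior to every other lien.
The other liens, earliest effective date first: A (2024-02-23), E (2024-03-24), D (2025-04-28), C (2025-08-29), B (2026-08-13).

F, A, E, D, C, B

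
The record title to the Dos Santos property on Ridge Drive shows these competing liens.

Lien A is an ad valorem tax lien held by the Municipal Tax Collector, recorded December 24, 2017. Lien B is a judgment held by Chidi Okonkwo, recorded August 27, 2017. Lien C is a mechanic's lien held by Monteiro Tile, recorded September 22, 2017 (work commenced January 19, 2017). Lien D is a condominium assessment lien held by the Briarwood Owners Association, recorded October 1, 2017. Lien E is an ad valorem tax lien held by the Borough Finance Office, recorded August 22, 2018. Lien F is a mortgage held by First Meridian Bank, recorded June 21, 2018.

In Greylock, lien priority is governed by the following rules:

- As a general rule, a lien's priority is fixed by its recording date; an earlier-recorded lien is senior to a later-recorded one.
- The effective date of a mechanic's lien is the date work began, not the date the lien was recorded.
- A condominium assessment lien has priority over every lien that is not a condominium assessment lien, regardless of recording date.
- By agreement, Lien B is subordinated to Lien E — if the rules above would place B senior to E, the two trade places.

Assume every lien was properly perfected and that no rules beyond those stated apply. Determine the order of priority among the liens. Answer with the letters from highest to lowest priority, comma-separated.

First, effective dates: C's effective date is January 19, 2017, when work began.
D, as a condominium assessment lien, has superpriority and ranks first.
Remaining liens by effective date: C (January 19, 2017), B (August 27, 2017), A (December 24, 2017), F (June 21, 2018), E (August 22, 2018).
B is senior to E before the subordination, so the two trade places.

D, C, E, A, F, B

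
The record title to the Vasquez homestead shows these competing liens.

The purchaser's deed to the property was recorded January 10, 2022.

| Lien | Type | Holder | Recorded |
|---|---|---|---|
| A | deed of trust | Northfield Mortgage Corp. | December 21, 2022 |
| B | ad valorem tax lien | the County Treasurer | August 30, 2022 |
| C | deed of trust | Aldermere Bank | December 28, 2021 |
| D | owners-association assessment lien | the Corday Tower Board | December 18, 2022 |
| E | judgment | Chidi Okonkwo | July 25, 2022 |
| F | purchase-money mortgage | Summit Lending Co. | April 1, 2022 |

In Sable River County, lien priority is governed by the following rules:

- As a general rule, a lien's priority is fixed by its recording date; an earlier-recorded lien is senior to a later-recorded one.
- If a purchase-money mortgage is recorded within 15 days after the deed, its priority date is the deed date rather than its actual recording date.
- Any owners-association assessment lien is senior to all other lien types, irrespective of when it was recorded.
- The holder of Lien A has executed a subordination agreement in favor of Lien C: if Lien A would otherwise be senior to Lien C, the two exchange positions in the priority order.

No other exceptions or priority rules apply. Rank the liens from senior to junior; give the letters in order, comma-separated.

D, C, F, E, B, A

Adjusting effective dates: F was recorded 81 days after the deed, outside the 15-day window, so it keeps its recording date.
D is an owners-association assessment lien, so it outranks all other liens regardless of date.
Among the remaining liens, by effective date: C (December 28, 2021), F (April 1, 2022), E (July 25, 2022), B (August 30, 2022), A (December 21, 2022).
A is already junior to C, so the subordination agreement changes nothing.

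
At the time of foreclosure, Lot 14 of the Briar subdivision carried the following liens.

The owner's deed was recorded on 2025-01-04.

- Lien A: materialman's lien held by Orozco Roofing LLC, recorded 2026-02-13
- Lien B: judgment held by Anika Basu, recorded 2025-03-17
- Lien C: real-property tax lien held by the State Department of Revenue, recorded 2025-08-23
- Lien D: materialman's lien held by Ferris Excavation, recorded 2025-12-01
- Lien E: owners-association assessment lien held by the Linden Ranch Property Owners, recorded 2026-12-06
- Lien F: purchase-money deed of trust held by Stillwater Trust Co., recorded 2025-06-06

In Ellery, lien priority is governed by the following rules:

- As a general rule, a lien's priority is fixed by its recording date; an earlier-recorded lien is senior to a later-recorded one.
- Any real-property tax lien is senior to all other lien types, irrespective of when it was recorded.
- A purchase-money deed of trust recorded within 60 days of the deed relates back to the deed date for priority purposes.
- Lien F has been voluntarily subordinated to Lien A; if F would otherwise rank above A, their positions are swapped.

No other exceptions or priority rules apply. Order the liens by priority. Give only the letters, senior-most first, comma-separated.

C, B, A, D, F, E

Adjusting effective dates: F was recorded 153 days after the deed — beyond 60 days — so no relation-back applies.
C, as a real-property tax lien, has superpriority and ranks first.
Ordering the rest by effective date: B (2025-03-17), F (2025-06-06), D (2025-12-01), A (2026-02-13), E (2026-12-06).
Because F would otherwise rank above A, the subordination swaps them.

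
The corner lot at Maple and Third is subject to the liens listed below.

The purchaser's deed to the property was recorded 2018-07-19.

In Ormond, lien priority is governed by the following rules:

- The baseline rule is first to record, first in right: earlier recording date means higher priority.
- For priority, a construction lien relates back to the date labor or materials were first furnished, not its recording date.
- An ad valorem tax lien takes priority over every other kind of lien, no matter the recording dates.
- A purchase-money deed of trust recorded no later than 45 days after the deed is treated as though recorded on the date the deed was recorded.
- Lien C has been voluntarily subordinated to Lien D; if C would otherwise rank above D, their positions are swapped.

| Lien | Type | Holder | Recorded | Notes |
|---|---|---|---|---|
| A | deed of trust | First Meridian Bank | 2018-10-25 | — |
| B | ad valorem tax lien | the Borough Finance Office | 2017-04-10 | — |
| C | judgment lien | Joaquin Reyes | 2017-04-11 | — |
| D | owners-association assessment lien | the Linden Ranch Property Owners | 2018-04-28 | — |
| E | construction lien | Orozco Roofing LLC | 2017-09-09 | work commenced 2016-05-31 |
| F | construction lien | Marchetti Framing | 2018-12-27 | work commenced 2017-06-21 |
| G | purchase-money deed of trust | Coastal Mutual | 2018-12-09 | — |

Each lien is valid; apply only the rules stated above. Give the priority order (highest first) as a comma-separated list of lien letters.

B, E, D, F, C, A, G

Adjusting effective dates: E relates back to 2016-05-31 (work commenced); F is treated as recorded 2017-06-21, the work-commencement date; G was recorded 143 days after the deed, outside the 45-day window, so it keeps its recording date.
B, as an ad valorem tax lien, has superpriority and ranks first.
Ordering the rest by effective date: E (2016-05-31), C (2017-04-11), F (2017-06-21), D (2018-04-28), A (2018-10-25), G (2018-12-09).
Because C would otherwise rank above D, the subordination swaps them.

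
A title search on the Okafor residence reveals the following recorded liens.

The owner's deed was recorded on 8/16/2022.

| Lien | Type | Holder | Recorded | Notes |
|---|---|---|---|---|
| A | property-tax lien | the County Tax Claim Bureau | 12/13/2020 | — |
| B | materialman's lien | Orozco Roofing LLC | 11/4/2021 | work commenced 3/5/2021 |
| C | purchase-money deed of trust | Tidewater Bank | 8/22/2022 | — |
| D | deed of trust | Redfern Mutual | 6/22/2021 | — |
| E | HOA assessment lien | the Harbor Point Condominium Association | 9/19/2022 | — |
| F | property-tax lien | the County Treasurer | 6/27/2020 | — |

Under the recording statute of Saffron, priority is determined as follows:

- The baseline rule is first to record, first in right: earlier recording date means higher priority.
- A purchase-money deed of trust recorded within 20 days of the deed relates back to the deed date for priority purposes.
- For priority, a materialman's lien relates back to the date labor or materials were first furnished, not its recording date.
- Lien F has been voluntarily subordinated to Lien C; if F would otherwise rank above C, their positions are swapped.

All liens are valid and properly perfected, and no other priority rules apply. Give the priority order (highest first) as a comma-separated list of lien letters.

C, A, B, D, F, E

Adjusting effective dates: B's effective date is 3/5/2021, when work began; C's effective date is the deed date, 8/16/2022.
By effective date: F (6/27/2020), A (12/13/2020), B (3/5/2021), D (6/22/2021), C (8/16/2022), E (9/19/2022).
The subordination applies — F was senior to C — so F and C swap.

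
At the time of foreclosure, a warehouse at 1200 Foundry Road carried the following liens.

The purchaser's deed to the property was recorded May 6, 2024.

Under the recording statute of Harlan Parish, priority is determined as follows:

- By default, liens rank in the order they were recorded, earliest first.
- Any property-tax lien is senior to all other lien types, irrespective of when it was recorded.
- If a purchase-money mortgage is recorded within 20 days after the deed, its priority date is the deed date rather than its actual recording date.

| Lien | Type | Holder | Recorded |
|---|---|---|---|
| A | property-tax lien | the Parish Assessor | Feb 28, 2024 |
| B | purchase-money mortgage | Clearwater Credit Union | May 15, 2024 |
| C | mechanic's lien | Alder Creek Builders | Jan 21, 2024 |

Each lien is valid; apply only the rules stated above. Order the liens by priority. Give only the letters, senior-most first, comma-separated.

A, C, B

First, effective dates: B relates back to the deed date May 6, 2024.
A, as a property-tax lien, has superpriority and ranks first.
Remaining liens by effective date: C (Jan 21, 2024), B (May 6, 2024).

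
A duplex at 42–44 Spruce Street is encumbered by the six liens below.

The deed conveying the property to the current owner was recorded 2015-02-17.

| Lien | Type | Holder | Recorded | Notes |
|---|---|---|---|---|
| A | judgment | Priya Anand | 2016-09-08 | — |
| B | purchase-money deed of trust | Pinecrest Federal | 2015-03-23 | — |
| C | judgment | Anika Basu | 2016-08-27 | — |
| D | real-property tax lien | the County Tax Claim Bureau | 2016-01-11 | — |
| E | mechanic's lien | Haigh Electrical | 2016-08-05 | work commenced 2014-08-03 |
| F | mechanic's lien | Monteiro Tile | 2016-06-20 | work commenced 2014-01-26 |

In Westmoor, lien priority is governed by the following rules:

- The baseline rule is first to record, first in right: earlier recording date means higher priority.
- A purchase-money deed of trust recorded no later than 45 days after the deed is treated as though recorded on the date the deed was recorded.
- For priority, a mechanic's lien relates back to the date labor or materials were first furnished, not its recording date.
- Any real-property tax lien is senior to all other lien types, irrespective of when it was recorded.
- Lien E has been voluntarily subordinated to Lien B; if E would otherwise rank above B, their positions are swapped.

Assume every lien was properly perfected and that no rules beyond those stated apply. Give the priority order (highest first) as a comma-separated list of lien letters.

Effective dates: B's effective date is the deed date, 2015-02-17; E relates back to 2014-08-03 (work commenced); F relates back to 2014-01-26 (work commenced).
D is a real-property tax lien and takes priority over every other lien.
Remaining liens by effective date: F (2014-01-26), E (2014-08-03), B (2015-02-17), C (2016-08-27), A (2016-09-08).
Because E would otherwise rank above B, the subordination swaps them.

D, F, B, E, C, A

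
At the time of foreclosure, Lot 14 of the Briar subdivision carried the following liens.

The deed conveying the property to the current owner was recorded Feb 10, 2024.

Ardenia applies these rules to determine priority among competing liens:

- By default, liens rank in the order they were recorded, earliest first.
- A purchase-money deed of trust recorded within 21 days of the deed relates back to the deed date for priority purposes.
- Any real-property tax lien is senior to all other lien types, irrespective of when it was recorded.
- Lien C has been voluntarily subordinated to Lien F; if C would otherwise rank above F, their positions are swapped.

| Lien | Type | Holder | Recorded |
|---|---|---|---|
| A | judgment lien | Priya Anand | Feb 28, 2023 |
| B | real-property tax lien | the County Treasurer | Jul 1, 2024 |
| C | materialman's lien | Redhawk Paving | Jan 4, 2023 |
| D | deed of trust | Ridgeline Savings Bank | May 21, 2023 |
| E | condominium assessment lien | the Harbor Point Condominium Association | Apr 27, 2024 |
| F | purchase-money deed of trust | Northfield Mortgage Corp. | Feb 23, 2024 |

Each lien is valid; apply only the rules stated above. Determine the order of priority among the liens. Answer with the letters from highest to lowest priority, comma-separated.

Effective dates: F's effective date is the deed date, Feb 10, 2024.
B, as a real-property tax lien, has superpriority and ranks first.
The other liens, earliest effective date first: C (Jan 4, 2023), A (Feb 28, 2023), D (May 21, 2023), F (Feb 10, 2024), E (Apr 27, 2024).
C would otherwise be senior to F, so under the subordination agreement C and F exchange positions.

B, F, A, D, C, E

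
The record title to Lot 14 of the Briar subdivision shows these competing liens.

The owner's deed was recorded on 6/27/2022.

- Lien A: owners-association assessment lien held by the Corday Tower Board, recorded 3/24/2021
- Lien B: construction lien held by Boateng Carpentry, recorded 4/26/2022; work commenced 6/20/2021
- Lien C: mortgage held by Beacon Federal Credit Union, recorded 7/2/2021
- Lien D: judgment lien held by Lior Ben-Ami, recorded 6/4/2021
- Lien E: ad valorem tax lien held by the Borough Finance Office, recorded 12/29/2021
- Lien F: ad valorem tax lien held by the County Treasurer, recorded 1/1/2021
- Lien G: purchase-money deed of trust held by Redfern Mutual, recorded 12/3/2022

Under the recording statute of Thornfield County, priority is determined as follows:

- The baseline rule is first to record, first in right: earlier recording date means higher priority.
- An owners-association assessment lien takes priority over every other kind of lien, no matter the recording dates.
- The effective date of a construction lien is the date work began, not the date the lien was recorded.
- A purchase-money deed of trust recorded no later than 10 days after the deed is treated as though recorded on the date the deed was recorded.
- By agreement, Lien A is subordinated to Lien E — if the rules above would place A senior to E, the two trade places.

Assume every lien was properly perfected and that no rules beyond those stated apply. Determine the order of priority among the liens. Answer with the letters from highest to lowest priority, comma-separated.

E, F, D, B, C, A, G

Adjusting effective dates: B's effective date is 6/20/2021, when work began; G was recorded 159 days after the deed — beyond 10 days — so no relation-back applies.
A is an owners-association assessment lien and takes priority over every other lien.
Among the remaining liens, by effective date: F (1/1/2021), D (6/4/2021), B (6/20/2021), C (7/2/2021), E (12/29/2021), G (12/3/2022).
The subordination applies — A was senior to E — so A and E swap.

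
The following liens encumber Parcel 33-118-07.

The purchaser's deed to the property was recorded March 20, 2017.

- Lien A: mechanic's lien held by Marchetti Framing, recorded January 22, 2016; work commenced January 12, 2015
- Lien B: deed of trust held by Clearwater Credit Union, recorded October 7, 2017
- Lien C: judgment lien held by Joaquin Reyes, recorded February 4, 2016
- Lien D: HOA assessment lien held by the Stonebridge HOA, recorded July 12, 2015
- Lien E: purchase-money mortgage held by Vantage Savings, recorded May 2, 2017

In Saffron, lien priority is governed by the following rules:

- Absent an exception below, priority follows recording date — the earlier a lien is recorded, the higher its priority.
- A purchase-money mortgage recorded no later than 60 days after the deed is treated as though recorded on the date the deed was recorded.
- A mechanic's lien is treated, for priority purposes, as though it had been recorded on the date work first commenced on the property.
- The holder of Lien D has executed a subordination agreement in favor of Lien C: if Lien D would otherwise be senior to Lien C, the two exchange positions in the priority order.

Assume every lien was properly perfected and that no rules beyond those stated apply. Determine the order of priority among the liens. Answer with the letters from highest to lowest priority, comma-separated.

Effective dates: A relates back to January 12, 2015 (work commenced); E was recorded within the 60-day window, so its effective date is the deed date March 20, 2017.
By effective date: A (January 12, 2015), D (July 12, 2015), C (February 4, 2016), E (March 20, 2017), B (October 7, 2017).
The subordination applies — D was senior to C — so D and C swap.

A, C, D, E, B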